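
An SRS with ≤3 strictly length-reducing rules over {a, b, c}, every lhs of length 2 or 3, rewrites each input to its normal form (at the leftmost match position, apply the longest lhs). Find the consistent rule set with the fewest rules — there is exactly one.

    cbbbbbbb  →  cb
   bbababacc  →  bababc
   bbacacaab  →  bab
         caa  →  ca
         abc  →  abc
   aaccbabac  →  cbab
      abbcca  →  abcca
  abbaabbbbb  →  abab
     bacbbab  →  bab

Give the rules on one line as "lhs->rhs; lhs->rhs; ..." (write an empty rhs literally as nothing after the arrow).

  | cbbbbbbb => cbbbbbb => cbbbbb => cbbbb => cbbb => cbb => cb
  | bbababacc => bababacc => bababc
  | bbacacaab => bacacaab => bacaab => baab => bab
  | caa => ca

aa->a; ac->; bb->b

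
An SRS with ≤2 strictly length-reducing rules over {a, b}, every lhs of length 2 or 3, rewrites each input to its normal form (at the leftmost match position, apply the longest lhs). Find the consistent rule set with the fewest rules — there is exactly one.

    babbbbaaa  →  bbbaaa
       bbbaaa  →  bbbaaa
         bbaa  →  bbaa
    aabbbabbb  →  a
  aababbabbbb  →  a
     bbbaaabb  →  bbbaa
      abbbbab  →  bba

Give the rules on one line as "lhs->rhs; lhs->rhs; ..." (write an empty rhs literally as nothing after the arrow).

ab->a; abb->

  | babbbbaaa => bbbaaa
  | bbbaaa
  | bbaa
  | aabbbabbb => ababbb => aabbb => ab => a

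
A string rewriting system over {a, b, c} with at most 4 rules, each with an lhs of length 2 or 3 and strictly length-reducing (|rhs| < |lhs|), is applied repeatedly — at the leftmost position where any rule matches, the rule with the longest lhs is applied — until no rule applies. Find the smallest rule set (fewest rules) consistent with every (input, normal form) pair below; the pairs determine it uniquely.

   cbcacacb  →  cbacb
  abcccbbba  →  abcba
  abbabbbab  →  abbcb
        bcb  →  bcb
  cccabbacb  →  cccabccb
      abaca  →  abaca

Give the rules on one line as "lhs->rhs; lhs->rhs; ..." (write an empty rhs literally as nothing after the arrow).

  | cbcacacb => cbacb
  | abcccbbba => abccbba => abcba
  | abbabbbab => abcbbbab => abbbab => abbcb
  | bcb

bba->bc; cac->; cbb->b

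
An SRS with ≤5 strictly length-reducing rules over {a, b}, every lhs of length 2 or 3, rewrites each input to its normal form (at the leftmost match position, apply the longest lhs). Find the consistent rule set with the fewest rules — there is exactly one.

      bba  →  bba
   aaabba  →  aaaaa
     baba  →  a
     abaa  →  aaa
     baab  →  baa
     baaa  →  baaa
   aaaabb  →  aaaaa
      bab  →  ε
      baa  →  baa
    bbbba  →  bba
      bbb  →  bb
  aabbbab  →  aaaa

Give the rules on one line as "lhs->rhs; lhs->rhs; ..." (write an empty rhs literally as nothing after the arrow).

  | bba
  | aaabba => aaaaa
  | baba => a
  | abaa => aaa

ab->a; abb->aa; bab->; bbb->bb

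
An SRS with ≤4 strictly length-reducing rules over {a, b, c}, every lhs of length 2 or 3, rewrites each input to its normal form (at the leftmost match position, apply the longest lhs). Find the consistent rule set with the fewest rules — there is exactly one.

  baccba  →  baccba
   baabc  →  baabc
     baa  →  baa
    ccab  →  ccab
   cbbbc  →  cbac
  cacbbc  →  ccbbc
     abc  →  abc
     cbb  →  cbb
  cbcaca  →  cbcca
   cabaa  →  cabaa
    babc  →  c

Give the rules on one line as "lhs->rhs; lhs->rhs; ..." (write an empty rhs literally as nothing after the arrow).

  | baccba
  | baabc
  | baa
  | ccab

bab->; bbb->ba; cac->cc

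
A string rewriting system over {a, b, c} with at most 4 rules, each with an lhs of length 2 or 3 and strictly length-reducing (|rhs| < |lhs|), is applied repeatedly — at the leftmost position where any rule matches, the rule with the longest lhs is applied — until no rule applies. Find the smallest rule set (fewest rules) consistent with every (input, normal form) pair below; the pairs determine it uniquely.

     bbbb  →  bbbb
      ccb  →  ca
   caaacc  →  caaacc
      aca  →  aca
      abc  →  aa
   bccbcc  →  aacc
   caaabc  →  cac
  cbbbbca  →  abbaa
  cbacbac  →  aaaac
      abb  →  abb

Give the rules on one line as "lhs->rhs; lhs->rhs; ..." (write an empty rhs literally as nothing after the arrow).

  | bbbb
  | ccb => ca
  | caaacc
  | aca

aab->; bc->a; cb->a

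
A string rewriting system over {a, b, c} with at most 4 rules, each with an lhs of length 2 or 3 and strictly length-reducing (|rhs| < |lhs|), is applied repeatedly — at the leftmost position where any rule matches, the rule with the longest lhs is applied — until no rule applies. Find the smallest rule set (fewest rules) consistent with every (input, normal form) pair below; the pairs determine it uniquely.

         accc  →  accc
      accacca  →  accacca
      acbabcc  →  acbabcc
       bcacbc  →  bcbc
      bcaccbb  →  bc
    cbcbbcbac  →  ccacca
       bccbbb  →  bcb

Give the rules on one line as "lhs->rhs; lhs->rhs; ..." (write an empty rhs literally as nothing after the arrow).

  | accc
  | accacca
  | acbabcc
  | bcacbc => bcbc

bac->ca; bca->b; cbb->ac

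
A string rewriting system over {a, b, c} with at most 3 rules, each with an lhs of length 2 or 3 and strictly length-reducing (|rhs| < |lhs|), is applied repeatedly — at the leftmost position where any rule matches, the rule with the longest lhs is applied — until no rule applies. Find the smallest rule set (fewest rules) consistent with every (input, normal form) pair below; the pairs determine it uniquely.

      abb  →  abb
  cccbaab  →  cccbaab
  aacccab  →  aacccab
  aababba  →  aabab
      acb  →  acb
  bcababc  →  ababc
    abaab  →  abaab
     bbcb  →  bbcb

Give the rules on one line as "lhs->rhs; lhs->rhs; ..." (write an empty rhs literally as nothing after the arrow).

bba->b; bca->a

  | abb
  | cccbaab
  | aacccab
  | aababba => aabab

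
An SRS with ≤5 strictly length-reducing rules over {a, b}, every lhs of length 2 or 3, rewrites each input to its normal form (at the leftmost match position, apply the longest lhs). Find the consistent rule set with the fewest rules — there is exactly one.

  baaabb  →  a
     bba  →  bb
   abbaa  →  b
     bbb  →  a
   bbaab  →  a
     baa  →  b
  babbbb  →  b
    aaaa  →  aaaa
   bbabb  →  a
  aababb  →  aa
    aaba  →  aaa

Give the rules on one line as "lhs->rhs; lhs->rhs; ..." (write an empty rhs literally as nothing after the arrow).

ab->a; abb->b; ba->b; bbb->a

  | baaabb => baabb => babb => bbb => a
  | bba => bb
  | abbaa => baa => ba => b
  | bbb => a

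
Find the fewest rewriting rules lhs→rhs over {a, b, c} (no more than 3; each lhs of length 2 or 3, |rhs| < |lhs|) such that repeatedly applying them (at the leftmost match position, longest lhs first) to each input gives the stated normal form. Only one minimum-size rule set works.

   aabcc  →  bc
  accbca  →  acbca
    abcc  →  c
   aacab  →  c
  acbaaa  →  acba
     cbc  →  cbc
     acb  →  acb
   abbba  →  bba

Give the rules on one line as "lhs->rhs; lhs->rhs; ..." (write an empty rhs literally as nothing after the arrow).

  | aabcc => bcc => bc
  | accbca => acbca
  | abcc => cc => c
  | aacab => cab => c

aa->; ab->; cc->c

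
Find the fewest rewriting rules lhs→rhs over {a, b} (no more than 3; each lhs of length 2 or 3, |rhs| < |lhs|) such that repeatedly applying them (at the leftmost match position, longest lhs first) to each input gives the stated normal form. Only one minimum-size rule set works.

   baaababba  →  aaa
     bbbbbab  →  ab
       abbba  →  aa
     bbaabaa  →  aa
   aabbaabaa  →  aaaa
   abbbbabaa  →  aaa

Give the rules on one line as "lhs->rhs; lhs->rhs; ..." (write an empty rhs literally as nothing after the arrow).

ba->a; baa->ba

  | baaababba => baababba => bababba => ababba => aabba => aaba => aaa
  | bbbbbab => bbbbab => bbbab => bbab => bab => ab
  | abbba => abba => aba => aa
  | bbaabaa => bbabaa => babaa => abaa => aba => aa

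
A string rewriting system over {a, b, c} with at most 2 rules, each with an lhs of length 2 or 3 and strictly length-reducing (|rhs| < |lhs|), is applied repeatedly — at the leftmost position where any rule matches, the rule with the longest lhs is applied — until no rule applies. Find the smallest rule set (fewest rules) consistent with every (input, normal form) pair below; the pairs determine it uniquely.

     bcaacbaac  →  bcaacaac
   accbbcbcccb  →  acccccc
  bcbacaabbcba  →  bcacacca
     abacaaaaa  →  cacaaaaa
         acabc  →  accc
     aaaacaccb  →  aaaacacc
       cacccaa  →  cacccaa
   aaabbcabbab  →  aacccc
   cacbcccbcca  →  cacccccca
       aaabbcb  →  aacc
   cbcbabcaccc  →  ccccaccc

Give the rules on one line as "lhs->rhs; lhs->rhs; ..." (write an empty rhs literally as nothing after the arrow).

ab->c; cb->c

  | bcaacbaac => bcaacaac
  | accbbcbcccb => accbcbcccb => acccbcccb => accccccb => acccccc
  | bcbacaabbcba => bcacaabbcba => bcacacbcba => bcacaccba => bcacacca
  | abacaaaaa => cacaaaaa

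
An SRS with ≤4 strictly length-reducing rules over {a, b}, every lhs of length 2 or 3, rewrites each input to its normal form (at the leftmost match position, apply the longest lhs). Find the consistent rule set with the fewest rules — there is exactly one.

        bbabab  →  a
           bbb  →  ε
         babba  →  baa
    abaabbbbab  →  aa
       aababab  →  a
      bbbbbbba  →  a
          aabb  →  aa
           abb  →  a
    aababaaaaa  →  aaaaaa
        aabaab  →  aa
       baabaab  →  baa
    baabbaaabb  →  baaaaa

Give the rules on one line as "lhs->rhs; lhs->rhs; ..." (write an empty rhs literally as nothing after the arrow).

  | bbabab => aabab => aab => a
  | bbb => ab => ε
  | babba => baa
  | abaabbbbab => aabbbbab => aabbab => aaab => aa

ab->; abb->a; bb->a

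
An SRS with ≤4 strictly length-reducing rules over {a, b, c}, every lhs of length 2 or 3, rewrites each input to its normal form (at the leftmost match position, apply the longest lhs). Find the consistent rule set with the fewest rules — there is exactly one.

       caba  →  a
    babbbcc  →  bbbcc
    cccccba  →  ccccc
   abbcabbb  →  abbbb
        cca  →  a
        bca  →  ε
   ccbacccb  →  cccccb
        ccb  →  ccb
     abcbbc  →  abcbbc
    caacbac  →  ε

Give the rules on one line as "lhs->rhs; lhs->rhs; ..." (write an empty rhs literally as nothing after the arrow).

  | caba => aba => a
  | babbbcc => bbbcc
  | cccccba => ccccc
  | abbcabbb => abbabbb => abbbb

ac->; ba->; ca->a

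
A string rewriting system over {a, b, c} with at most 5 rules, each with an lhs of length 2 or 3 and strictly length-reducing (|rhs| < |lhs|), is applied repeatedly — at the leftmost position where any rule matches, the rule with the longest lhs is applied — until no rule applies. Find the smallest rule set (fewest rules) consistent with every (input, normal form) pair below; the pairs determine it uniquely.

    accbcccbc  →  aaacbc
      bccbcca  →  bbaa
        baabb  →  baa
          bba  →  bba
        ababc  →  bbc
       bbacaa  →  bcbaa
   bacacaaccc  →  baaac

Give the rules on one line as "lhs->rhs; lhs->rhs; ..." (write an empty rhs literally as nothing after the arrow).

aab->aa; ab->b; bac->cb; cc->a

  | accbcccbc => aabcccbc => aacccbc => aaacbc
  | bccbcca => babcca => bbcca => bbaa
  | baabb => baab => baa
  | bba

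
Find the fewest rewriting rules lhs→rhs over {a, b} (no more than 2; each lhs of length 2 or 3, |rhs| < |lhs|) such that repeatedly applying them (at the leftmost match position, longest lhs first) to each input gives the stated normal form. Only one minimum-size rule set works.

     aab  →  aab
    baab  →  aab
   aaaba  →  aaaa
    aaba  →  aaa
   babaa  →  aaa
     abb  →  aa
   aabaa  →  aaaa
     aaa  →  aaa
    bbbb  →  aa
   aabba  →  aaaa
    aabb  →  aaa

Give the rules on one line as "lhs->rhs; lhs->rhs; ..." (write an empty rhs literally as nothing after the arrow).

  | aab
  | baab => aab
  | aaaba => aaaa
  | aaba => aaa

ba->a; bb->a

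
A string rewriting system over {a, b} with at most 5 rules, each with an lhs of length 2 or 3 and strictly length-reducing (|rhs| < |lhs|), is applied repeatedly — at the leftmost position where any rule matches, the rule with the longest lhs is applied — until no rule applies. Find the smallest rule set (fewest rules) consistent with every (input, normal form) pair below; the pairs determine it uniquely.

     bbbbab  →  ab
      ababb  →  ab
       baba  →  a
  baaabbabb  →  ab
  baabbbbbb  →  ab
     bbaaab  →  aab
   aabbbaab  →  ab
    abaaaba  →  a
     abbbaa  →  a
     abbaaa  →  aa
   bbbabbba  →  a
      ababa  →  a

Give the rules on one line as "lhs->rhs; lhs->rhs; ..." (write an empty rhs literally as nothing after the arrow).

  | bbbbab => bbbab => bbab => bab => ab
  | ababb => babb => abb => ab
  | baba => aba => ba => a
  | baaabbabb => aabbabb => aababb => ababb => babb => abb => ab

aba->ba; ba->a; baa->a; bb->b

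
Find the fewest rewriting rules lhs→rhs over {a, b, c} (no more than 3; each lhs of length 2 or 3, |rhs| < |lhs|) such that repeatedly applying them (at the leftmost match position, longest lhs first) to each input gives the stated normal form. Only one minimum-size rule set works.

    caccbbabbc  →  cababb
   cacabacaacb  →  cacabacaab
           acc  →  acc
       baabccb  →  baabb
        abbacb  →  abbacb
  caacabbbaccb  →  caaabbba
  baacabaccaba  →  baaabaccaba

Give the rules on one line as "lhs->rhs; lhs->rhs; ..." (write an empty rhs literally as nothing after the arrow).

aac->aa; bc->b; ccb->

  | caccbbabbc => cababbc => cababb
  | cacabacaacb => cacabacaab
  | acc
  | baabccb => baabcb => baabb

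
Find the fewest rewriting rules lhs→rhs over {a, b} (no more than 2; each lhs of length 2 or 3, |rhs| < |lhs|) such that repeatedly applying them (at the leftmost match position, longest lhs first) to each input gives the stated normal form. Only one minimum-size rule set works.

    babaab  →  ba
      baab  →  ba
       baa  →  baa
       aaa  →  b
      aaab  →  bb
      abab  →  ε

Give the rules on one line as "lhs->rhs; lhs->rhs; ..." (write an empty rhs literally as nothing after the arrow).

  | babaab => baab => ba
  | baab => ba
  | baa
  | aaa => b

aaa->b; ab->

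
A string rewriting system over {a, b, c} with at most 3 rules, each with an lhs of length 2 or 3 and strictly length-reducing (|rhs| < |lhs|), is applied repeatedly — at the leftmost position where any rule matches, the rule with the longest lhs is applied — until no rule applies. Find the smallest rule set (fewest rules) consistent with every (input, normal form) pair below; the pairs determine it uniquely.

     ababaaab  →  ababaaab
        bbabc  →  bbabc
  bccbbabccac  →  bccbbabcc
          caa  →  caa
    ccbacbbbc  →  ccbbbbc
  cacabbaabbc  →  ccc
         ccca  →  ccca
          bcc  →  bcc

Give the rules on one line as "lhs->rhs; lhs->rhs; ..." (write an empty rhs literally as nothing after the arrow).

  | ababaaab
  | bbabc
  | bccbbabccac => bccbbabcc
  | caa

abb->c; ac->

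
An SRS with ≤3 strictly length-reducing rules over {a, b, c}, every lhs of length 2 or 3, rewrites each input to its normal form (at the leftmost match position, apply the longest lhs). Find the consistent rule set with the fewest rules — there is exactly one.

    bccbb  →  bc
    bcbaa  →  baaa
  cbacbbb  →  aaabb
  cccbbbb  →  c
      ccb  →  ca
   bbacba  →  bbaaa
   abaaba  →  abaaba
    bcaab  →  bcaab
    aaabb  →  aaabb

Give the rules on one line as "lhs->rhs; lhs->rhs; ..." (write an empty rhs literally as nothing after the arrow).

  | bccbb => bcab => bc
  | bcbaa => baaa
  | cbacbbb => aacbbb => aaabb
  | cccbbbb => ccabbb => ccbb => cab => c

cab->c; cb->a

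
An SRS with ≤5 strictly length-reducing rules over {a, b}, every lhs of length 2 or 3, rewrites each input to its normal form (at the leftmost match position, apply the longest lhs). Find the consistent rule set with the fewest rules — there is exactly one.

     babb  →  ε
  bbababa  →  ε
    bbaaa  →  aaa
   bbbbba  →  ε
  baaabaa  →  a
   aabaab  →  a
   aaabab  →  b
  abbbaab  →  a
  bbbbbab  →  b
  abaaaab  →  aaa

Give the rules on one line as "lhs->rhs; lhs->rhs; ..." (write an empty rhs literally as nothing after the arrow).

ab->a; aba->ba; ba->; bb->

  | babb => bb => ε
  | bbababa => ababa => baba => ba => ε
  | bbaaa => aaa
  | bbbbba => bbba => ba => ε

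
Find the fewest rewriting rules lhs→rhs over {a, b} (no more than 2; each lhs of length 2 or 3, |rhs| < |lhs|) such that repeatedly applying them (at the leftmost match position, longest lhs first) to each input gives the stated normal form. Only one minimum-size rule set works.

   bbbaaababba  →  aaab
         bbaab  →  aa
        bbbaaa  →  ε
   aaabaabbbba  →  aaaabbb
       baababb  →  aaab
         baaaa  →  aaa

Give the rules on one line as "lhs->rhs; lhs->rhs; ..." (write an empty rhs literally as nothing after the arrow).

ba->; bab->aa

  | bbbaaababba => bbaababba => bababba => aaabba => aaab
  | bbaab => bab => aa
  | bbbaaa => bbaa => ba => ε
  | aaabaabbbba => aaaabbbba => aaaabbb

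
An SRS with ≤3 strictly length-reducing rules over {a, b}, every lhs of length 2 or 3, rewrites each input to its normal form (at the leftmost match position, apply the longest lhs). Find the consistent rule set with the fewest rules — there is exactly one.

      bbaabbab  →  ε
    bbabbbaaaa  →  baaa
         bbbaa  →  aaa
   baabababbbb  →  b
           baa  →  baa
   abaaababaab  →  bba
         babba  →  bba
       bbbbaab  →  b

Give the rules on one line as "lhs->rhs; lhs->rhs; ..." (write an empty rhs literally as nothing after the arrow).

ab->; aba->b; bbb->a

  | bbaabbab => bbabab => bbbb => ab => ε
  | bbabbbaaaa => bbbbaaaa => abaaaa => baaa
  | bbbaa => aaa
  | baabababbbb => babbabbbb => bbabbbb => bbbbb => abb => b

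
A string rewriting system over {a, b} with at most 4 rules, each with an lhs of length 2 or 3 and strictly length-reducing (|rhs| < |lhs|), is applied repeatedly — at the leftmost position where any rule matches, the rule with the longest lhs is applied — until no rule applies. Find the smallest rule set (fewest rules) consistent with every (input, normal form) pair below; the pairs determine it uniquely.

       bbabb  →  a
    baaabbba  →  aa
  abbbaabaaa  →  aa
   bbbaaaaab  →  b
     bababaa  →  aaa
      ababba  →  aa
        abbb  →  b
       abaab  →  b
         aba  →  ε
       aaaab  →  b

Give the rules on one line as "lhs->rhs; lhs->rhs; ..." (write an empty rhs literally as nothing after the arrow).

ab->b; aba->; bb->a

  | bbabb => aabb => abb => bb => a
  | baaabbba => baabbba => babbba => bbbba => abba => bba => aa
  | abbbaabaaa => bbbaabaaa => abaabaaa => abaaa => aa
  | bbbaaaaab => abaaaaab => aaaab => aaab => aab => ab => b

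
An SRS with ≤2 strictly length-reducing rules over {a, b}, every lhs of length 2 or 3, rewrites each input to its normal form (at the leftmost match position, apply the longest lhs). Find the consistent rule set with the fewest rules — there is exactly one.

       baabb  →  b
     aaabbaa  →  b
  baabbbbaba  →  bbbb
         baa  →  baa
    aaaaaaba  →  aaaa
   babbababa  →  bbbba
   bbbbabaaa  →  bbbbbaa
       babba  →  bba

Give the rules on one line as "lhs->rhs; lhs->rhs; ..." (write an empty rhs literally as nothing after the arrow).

  | baabb => bab => b
  | aaabbaa => aabaa => aba => b
  | baabbbbaba => babbbaba => bbbaba => bbbb
  | baa

ab->; aba->b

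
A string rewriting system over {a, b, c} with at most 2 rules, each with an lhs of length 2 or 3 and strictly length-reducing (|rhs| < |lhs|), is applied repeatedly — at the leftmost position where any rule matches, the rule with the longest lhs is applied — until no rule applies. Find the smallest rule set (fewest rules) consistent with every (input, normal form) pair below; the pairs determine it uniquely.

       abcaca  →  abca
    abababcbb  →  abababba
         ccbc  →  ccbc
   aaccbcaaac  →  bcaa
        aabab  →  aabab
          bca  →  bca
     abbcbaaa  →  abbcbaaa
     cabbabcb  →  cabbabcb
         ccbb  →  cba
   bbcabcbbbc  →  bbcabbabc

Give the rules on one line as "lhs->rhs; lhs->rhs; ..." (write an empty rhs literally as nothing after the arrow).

  | abcaca => abca
  | abababcbb => abababba
  | ccbc
  | aaccbcaaac => acbcaaac => bcaaac => bcaa

ac->; cbb->ba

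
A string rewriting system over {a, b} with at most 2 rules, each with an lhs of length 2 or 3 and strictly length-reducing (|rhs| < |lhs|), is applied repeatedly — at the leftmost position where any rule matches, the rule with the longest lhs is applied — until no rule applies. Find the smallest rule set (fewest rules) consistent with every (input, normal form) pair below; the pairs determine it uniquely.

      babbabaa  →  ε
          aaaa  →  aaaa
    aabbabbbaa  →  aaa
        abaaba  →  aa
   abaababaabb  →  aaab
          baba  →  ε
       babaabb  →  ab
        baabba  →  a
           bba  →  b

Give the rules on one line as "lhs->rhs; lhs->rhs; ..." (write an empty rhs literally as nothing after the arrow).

  | babbabaa => bbabaa => bbaa => ba => ε
  | aaaa
  | aabbabbbaa => aababbbaa => aabbbaa => aabbaa => aabaa => aaa
  | abaaba => aaba => aa

abb->ab; ba->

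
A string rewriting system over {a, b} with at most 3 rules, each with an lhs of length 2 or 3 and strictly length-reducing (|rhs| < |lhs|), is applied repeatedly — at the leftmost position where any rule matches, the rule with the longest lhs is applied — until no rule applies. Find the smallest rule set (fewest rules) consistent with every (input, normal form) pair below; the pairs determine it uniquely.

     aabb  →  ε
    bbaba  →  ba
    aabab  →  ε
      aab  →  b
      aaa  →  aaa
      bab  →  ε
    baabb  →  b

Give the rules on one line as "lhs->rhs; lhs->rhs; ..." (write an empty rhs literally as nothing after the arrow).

ab->b; bb->

  | aabb => abb => bb => ε
  | bbaba => aba => ba
  | aabab => abab => bab => bb => ε
  | aab => ab => b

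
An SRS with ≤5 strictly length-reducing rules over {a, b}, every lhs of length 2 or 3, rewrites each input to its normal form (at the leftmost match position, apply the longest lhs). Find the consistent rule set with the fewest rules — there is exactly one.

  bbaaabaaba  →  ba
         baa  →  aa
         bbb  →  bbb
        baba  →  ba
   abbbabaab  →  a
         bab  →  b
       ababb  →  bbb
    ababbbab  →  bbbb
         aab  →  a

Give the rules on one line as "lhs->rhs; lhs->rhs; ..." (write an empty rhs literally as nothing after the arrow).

ab->; aba->b; baa->aa; bab->b

  | bbaaabaaba => baaabaaba => aaabaaba => aababa => abba => ba
  | baa => aa
  | bbb
  | baba => ba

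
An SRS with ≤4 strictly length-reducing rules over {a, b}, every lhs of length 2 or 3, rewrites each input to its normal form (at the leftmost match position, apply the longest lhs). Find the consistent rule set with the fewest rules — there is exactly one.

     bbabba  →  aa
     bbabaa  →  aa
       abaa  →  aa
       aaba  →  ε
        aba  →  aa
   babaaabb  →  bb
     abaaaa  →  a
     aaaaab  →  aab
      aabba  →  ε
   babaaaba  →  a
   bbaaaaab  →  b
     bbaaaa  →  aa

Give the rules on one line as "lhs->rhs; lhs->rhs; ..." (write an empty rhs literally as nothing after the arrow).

aaa->; ba->a; baa->a

  | bbabba => babba => abba => aba => aa
  | bbabaa => babaa => abaa => aa
  | abaa => aa
  | aaba => aaa => ε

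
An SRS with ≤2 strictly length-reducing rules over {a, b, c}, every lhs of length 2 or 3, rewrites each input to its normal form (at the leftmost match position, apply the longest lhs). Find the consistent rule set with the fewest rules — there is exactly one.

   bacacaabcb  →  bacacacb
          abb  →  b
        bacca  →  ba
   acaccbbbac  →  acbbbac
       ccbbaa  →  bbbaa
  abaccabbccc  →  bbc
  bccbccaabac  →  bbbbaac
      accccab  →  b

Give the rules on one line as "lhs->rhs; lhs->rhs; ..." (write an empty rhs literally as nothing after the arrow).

  | bacacaabcb => bacacacb
  | abb => b
  | bacca => baba => ba
  | acaccbbbac => acabbbbac => acbbbac

ab->; cc->b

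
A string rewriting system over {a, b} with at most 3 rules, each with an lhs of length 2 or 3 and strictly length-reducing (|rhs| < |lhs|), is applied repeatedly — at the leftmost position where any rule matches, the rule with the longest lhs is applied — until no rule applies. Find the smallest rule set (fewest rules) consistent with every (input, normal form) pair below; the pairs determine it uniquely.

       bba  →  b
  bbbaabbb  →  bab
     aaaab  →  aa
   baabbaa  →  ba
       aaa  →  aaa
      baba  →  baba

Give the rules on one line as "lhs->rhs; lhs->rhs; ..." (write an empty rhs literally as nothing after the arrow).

  | bba => b
  | bbbaabbb => bbaabbb => babbb => babb => bab
  | aaaab => aa
  | baabbaa => bbaa => ba

aab->; bb->b; bba->b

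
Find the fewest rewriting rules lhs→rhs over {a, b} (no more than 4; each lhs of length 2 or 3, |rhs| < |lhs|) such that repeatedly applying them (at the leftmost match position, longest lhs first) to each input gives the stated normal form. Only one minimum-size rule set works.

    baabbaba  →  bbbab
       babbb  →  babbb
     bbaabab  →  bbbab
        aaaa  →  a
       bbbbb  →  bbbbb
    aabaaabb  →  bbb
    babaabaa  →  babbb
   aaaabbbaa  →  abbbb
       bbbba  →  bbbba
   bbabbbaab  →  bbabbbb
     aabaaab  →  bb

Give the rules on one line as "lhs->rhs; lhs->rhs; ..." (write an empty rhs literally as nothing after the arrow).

  | baabbaba => bbbaba => bbbab
  | babbb
  | bbaabab => bbbab
  | aaaa => a

aa->b; aaa->; aab->b; aba->ab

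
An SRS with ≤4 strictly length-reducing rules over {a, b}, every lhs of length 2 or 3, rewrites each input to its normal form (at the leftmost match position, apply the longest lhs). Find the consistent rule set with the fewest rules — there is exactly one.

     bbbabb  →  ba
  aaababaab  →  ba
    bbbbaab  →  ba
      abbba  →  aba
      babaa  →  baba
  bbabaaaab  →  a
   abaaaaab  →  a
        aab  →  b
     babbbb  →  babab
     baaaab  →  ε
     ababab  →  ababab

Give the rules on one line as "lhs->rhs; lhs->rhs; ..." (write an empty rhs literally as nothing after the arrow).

aa->a; aab->b; bb->; bbb->ba

  | bbbabb => baabb => bbb => ba
  | aaababaab => aababaab => babaab => babb => ba
  | bbbbaab => babaab => babb => ba
  | abbba => abaa => aba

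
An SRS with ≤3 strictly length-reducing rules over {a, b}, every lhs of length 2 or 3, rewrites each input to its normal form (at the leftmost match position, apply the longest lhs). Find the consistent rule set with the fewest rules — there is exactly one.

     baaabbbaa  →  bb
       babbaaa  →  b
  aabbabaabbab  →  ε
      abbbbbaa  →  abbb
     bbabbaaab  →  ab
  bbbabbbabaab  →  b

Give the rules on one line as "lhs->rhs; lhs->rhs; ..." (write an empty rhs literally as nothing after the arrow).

  | baaabbbaa => aabbbaa => bbbbaa => bbba => bb
  | babbaaa => baaa => aa => b
  | aabbabaabbab => bbbabaabbab => bbaabbab => babbab => bab => ε
  | abbbbbaa => abbbba => abbb

aa->b; ba->; bab->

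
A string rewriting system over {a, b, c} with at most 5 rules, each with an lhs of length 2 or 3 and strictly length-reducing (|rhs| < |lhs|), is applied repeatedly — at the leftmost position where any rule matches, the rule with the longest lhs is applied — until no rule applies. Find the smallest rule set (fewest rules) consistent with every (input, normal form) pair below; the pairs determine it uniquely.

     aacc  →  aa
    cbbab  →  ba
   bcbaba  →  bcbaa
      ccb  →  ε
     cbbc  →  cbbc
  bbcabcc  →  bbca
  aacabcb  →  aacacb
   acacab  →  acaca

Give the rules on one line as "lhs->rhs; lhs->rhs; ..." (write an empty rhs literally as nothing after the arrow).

  | aacc => aab => aa
  | cbbab => ccab => bab => ba
  | bcbaba => bcbaa
  | ccb => ε

ab->a; bba->ca; cc->b; ccb->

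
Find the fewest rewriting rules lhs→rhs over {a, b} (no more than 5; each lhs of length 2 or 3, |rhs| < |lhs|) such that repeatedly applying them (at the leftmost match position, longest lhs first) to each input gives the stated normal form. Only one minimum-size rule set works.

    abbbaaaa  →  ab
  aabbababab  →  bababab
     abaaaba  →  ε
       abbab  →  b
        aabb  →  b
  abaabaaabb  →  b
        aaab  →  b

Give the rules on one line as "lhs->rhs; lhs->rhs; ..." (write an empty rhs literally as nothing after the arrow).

aa->; aaa->aa; abb->a; bb->b

  | abbbaaaa => abaaaa => abaaa => abaa => ab
  | aabbababab => bbababab => bababab
  | abaaaba => abaaba => abba => aa => ε
  | abbab => aab => b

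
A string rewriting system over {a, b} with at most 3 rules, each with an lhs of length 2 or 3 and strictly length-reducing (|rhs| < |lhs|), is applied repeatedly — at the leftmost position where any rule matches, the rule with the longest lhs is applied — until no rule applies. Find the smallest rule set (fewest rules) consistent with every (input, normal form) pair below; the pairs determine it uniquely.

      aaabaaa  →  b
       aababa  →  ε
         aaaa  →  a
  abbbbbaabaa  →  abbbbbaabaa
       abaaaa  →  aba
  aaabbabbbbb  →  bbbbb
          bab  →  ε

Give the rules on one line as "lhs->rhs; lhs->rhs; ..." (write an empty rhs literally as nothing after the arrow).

  | aaabaaa => baaa => b
  | aababa => aaa => ε
  | aaaa => a
  | abbbbbaabaa

aaa->; bab->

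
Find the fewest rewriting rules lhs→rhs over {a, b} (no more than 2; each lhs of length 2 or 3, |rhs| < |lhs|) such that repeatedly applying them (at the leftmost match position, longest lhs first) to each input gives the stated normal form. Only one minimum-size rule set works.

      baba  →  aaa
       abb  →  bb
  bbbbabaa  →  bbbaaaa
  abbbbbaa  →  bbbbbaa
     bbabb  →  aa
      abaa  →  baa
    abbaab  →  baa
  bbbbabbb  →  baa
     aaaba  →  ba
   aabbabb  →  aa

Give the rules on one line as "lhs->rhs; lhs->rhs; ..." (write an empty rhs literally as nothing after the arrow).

  | baba => aaa
  | abb => bb
  | bbbbabaa => bbbaaaa
  | abbbbbaa => bbbbbaa

ab->b; bab->aa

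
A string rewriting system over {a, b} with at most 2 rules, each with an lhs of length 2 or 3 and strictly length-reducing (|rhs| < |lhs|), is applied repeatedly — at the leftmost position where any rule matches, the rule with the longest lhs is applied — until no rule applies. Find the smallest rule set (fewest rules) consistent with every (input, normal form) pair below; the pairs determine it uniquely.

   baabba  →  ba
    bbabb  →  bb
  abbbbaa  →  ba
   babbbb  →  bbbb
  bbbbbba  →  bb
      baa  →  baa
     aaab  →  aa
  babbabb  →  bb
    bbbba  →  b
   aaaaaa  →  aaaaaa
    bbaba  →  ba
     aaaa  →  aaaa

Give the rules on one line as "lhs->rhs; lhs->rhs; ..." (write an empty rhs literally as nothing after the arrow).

ab->; bba->ab

  | baabba => baba => ba
  | bbabb => abbb => bb
  | abbbbaa => bbbaa => baba => ba
  | babbbb => bbbb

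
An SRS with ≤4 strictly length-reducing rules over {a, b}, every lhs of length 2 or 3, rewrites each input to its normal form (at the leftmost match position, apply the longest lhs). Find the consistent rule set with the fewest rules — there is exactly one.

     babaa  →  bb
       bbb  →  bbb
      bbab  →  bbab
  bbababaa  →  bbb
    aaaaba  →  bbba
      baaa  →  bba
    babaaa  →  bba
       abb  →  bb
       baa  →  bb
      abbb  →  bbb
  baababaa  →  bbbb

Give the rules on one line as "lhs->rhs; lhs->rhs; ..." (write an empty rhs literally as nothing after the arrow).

  | babaa => baa => bb
  | bbb
  | bbab
  | bbababaa => bbabaa => bbaa => bbb

aa->b; aba->a; abb->bb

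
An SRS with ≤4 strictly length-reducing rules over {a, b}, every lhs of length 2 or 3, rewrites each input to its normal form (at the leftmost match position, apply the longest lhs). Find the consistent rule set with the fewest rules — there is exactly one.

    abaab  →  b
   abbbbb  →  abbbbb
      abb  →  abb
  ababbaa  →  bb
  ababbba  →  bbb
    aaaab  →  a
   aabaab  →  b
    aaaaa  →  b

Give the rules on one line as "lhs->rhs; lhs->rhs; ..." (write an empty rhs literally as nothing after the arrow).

aa->b; ba->b; bab->a

  | abaab => abab => aa => b
  | abbbbb
  | abb
  | ababbaa => aabaa => bbaa => bba => bb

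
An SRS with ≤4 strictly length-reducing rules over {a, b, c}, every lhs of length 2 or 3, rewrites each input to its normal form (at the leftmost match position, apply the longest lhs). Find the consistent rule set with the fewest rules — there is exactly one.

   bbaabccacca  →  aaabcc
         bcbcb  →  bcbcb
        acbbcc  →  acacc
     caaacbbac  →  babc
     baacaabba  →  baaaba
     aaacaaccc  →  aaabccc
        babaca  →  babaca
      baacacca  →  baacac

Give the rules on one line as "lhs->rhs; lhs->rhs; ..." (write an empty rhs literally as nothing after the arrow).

bb->a; caa->b; cca->c

  | bbaabccacca => aaabccacca => aaabccca => aaabcc
  | bcbcb
  | acbbcc => acacc
  | caaacbbac => bacbbac => bacaac => babc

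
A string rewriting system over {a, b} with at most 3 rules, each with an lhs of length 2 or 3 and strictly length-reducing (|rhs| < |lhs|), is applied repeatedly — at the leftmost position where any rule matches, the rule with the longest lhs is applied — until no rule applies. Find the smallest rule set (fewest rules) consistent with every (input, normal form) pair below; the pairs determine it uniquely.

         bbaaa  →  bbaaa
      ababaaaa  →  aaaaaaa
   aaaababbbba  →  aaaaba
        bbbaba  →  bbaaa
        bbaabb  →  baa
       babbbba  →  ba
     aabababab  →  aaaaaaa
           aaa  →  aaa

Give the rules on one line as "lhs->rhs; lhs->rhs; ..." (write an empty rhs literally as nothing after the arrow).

abb->b; bab->aa

  | bbaaa
  | ababaaaa => aaaaaaa
  | aaaababbbba => aaaaaabbba => aaaaabba => aaaaba
  | bbbaba => bbaaa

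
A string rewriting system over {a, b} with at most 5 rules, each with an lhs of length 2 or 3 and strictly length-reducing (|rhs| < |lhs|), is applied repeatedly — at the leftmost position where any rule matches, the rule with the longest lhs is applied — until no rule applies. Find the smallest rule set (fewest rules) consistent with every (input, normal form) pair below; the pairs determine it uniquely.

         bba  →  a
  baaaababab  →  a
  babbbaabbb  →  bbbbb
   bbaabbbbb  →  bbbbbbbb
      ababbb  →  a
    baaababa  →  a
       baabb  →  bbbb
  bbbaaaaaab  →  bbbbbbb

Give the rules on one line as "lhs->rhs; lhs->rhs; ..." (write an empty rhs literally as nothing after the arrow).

ab->a; aba->ba; ba->a; baa->bb

  | bba => ba => a
  | baaaababab => bbaababab => bbbbabab => bbbabab => bbabab => babab => abab => bab => ab => a
  | babbbaabbb => abbbaabbb => abbaabbb => abaabbb => baabbb => bbbbb
  | bbaabbbbb => bbbbbbbb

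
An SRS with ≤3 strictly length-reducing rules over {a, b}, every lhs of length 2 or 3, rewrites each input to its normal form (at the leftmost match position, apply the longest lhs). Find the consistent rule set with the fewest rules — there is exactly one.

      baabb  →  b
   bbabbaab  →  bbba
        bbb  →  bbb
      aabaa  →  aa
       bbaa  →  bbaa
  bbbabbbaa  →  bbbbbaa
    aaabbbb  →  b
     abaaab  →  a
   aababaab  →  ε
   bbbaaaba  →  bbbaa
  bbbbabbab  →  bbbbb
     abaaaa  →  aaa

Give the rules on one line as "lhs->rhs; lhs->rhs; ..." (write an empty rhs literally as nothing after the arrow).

ab->; aba->

  | baabb => bab => b
  | bbabbaab => bbbaab => bbba
  | bbb
  | aabaa => aa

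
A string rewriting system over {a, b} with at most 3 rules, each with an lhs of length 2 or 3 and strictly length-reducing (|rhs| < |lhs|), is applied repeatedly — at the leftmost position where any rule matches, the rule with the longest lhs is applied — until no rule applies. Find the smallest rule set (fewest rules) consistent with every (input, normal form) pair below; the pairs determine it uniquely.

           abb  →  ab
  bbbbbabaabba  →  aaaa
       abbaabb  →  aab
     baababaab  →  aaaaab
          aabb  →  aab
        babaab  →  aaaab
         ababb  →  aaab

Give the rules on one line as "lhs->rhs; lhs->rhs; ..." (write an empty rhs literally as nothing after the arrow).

ba->; bab->aa; bb->b

  | abb => ab
  | bbbbbabaabba => bbbbabaabba => bbbabaabba => bbabaabba => babaabba => aaaabba => aaaaba => aaaa
  | abbaabb => abaabb => aabb => aab
  | baababaab => ababaab => aaaaab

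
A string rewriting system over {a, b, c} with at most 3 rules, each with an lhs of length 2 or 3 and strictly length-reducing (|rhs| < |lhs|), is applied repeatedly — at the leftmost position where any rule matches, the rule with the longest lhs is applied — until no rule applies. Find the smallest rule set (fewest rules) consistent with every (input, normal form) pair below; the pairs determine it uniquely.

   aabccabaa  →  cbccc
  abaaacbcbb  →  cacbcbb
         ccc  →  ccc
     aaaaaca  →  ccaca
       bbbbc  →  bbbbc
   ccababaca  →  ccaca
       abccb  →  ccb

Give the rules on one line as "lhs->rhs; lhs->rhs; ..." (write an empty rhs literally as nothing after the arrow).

  | aabccabaa => cbccabaa => cbccaa => cbccc
  | abaaacbcbb => aaacbcbb => cacbcbb
  | ccc
  | aaaaaca => caaaca => ccaca

aa->c; ab->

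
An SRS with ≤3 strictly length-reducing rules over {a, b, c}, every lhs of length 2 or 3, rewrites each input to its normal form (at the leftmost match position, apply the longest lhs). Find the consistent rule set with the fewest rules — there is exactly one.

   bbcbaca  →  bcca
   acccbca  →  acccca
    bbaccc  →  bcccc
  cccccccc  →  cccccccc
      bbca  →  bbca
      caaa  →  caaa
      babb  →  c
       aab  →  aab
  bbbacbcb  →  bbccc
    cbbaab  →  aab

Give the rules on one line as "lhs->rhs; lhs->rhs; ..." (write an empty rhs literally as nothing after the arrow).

  | bbcbaca => bbaca => bcca
  | acccbca => acccca
  | bbaccc => bcccc
  | cccccccc

ba->c; cb->c; cba->a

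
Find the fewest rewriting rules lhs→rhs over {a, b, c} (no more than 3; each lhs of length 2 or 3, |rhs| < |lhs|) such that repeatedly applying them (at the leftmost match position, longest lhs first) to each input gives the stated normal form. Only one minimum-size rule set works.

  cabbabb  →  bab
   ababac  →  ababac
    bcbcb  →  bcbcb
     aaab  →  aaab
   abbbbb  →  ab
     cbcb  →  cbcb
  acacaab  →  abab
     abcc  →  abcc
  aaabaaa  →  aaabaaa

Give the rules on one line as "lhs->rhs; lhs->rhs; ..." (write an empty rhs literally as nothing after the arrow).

bb->b; ca->b

  | cabbabb => bbbabb => bbabb => babb => bab
  | ababac
  | bcbcb
  | aaab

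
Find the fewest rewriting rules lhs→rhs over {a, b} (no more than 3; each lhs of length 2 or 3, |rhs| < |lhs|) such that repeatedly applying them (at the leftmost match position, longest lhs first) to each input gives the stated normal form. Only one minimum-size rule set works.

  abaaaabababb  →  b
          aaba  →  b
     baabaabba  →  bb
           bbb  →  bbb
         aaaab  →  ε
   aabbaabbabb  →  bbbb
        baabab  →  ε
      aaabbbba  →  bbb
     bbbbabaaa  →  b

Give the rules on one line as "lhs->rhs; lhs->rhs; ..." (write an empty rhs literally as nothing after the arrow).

  | abaaaabababb => aaaabababb => baabababb => abababb => ababb => abb => b
  | aaba => bba => b
  | baabaabba => abaabba => aabba => bbba => bb
  | bbb

aa->b; ab->; ba->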